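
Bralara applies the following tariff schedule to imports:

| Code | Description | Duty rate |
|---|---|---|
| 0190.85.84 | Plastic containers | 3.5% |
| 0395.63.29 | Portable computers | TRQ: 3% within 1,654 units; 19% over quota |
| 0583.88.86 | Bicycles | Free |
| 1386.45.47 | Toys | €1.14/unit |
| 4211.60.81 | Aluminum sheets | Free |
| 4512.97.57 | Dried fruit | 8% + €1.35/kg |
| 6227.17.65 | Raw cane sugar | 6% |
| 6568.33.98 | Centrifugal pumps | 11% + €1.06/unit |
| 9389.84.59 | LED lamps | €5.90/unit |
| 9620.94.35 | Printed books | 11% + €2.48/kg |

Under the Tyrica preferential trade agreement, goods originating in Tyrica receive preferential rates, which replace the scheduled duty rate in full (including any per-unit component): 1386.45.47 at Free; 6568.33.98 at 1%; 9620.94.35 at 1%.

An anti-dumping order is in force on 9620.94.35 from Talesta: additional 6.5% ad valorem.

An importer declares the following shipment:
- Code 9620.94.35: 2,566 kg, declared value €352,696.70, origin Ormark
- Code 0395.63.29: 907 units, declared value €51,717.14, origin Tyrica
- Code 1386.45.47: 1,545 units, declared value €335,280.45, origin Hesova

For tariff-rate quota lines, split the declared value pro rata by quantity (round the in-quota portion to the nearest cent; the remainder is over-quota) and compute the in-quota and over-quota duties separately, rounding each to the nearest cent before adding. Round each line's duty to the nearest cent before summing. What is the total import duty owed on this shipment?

Line 1 (9620.94.35, Ormark, 2,566 kg, €352,696.70):
Base rate for 9620.94.35 is 11% + €2.48/kg.
9620.94.35 has an FTA preferential rate, but origin Ormark is not Tyrica; base rate stands.
The additional-duty order on 9620.94.35 targets Talesta, not Ormark; it does not apply.
Duty = €352,696.70 × 11% + 2,566 × €2.48 = €45,160.32.
Line 2 (0395.63.29, Tyrica, 907 units, €51,717.14):
Code 0395.63.29 is under a tariff-rate quota (threshold 1,654 units). Quantity 907 units is within the quota, so the in-quota rate 3% applies to the full value.
Duty = €51,717.14 × 3% = €1,551.51.
Line 3 (1386.45.47, Hesova, 1,545 units, €335,280.45):
Base rate for 1386.45.47 is €1.14/unit.
1386.45.47 has an FTA preferential rate, but origin Hesova is not Tyrica; base rate stands.
Duty = 1,545 × €1.14 = €1,761.30.
Total = €45,160.32 + €1,551.51 + €1,761.30 = €48,473.13.

€48,473.13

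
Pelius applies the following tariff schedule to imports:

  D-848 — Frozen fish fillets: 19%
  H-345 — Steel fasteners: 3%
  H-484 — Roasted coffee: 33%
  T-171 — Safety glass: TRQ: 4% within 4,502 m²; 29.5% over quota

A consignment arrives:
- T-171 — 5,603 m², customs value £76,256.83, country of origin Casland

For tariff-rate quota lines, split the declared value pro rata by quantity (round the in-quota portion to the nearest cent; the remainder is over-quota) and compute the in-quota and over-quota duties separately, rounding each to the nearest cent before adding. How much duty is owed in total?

£6,871.35

Line 1 (T-171, Casland, 5,603 m², £76,256.83):
Code T-171 is under a tariff-rate quota (threshold 4,502 m²). In-quota: 4,502 m² at 4%; over-quota: 1,101 m² at 29.5%.
Pro-rata value split: in-quota = £76,256.83 × 4,502/5,603 = £61,272.22; over-quota = £76,256.83 − £61,272.22 = £14,984.61.
In-quota duty = £61,272.22 × 4% = £2,450.89. Over-quota duty = £14,984.61 × 29.5% = £4,420.46.
Line duty = £2,450.89 + £4,420.46 = £6,871.35.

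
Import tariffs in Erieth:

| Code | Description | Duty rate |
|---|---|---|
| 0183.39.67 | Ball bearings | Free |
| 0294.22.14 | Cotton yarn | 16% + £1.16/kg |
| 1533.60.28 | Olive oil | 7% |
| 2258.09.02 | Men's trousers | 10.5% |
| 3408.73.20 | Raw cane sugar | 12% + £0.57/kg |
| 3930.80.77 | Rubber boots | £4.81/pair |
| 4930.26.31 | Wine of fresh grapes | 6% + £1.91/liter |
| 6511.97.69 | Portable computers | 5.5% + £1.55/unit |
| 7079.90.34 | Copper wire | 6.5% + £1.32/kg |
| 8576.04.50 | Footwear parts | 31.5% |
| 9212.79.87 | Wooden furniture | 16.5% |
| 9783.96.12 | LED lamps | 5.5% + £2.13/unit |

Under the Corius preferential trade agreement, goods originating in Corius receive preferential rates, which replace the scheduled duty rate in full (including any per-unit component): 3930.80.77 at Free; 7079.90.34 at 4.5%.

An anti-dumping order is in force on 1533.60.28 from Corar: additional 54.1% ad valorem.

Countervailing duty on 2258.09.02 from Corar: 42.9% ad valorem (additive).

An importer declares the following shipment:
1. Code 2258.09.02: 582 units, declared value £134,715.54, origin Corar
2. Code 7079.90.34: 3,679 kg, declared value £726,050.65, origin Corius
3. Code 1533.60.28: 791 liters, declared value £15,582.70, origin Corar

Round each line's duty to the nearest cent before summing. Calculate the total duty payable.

£114,131.41

Line 1 (2258.09.02, Corar, 582 units, £134,715.54):
Base rate for 2258.09.02 is 10.5%.
Additional duty on 2258.09.02 from Corar: +42.9%. Applied ad valorem rate: 10.5% + 42.9% = 53.4%.
Duty = £134,715.54 × 53.4% = £71,938.10.
Line 2 (7079.90.34, Corius, 3,679 kg, £726,050.65):
Base rate for 7079.90.34 is 6.5% + £1.32/kg.
Origin Corius qualifies under the Erieth–Corius agreement and 7079.90.34 is covered: preferential rate 4.5% applies instead.
Duty = £726,050.65 × 4.5% = £32,672.28.
Line 3 (1533.60.28, Corar, 791 liters, £15,582.70):
Base rate for 1533.60.28 is 7%.
Additional duty on 1533.60.28 from Corar: +54.1%. Applied ad valorem rate: 7% + 54.1% = 61.1%.
Duty = £15,582.70 × 61.1% = £9,521.03.
Total = £71,938.10 + £32,672.28 + £9,521.03 = £114,131.41.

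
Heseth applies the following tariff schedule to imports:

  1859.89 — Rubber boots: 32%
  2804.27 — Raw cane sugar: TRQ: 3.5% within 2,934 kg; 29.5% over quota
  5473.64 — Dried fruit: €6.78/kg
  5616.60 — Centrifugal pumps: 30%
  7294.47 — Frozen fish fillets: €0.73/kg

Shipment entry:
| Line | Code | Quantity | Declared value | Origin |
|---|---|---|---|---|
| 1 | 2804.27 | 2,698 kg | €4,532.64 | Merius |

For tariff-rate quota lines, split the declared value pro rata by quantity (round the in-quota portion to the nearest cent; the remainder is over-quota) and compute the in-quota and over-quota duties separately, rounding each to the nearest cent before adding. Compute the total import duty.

€158.64

Line 1 (2804.27, Merius, 2,698 kg, €4,532.64):
Code 2804.27 is under a tariff-rate quota (threshold 2,934 kg). Quantity 2,698 kg is within the quota, so the in-quota rate 3.5% applies to the full value.
Duty = €4,532.64 × 3.5% = €158.64.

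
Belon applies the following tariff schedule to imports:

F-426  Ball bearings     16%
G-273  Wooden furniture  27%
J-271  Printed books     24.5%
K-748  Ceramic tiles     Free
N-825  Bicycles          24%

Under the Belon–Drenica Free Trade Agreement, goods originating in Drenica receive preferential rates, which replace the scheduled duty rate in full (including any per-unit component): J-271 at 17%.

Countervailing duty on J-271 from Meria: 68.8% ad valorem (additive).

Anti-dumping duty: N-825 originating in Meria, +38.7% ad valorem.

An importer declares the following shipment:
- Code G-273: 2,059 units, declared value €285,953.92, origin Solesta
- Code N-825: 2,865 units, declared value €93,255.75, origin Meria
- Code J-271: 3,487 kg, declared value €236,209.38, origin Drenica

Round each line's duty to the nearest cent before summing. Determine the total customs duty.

€175,834.51

Line 1 (G-273, Solesta, 2,059 units, €285,953.92):
Base rate for G-273 is 27%.
Duty = €285,953.92 × 27% = €77,207.56.
Line 2 (N-825, Meria, 2,865 units, €93,255.75):
Base rate for N-825 is 24%.
Additional duty on N-825 from Meria: +38.7%. Applied ad valorem rate: 24% + 38.7% = 62.7%.
Duty = €93,255.75 × 62.7% = €58,471.36.
Line 3 (J-271, Drenica, 3,487 kg, €236,209.38):
Base rate for J-271 is 24.5%.
Origin Drenica qualifies under the Belon–Drenica agreement and J-271 is covered: preferential rate 17% applies instead.
The additional-duty order on J-271 targets Meria, not Drenica; it does not apply.
Duty = €236,209.38 × 17% = €40,155.59.
Total = €77,207.56 + €58,471.36 + €40,155.59 = €175,834.51.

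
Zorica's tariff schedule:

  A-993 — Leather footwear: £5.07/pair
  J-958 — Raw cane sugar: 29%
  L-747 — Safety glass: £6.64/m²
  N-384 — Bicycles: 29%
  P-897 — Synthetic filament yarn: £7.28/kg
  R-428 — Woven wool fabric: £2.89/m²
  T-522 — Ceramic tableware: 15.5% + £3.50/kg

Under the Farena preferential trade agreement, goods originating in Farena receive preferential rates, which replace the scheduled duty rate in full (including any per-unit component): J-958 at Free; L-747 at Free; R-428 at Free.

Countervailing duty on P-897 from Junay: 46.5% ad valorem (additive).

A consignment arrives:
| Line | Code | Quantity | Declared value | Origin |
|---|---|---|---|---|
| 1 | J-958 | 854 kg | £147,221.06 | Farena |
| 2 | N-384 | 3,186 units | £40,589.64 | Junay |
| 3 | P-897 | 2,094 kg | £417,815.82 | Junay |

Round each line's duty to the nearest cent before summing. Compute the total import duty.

£221,299.68

Line 1 (J-958, Farena, 854 kg, £147,221.06):
Base rate for J-958 is 29%.
Origin Farena qualifies under the Zorica–Farena agreement and J-958 is covered: preferential rate Free applies instead.
Duty = £147,221.06 × 0% = £0.00.
Line 2 (N-384, Junay, 3,186 units, £40,589.64):
Base rate for N-384 is 29%.
Duty = £40,589.64 × 29% = £11,771.00.
Line 3 (P-897, Junay, 2,094 kg, £417,815.82):
Base rate for P-897 is £7.28/kg.
Additional duty on P-897 from Junay: +46.5% ad valorem. Applied ad valorem rate = 46.5%.
Duty = £417,815.82 × 46.5% + 2,094 × £7.28 = £209,528.68.
Total = £0.00 + £11,771.00 + £209,528.68 = £221,299.68.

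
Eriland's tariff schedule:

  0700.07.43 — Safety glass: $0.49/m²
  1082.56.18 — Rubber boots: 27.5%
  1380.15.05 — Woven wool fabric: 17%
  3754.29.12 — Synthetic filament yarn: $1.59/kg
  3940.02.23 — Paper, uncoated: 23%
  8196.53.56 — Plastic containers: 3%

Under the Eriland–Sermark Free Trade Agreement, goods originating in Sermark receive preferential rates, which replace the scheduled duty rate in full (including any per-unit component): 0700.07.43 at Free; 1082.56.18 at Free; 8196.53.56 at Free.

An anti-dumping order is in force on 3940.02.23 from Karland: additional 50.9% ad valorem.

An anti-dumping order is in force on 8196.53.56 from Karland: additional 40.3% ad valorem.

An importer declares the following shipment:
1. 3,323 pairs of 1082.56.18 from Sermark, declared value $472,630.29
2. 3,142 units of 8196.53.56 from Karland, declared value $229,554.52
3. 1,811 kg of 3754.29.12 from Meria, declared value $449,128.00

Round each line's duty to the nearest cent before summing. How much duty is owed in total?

$102,276.60

Line 1 (1082.56.18, Sermark, 3,323 pairs, $472,630.29):
Base rate for 1082.56.18 is 27.5%.
Origin Sermark qualifies under the Eriland–Sermark agreement and 1082.56.18 is covered: preferential rate Free applies instead.
Duty = $472,630.29 × 0% = $0.00.
Line 2 (8196.53.56, Karland, 3,142 units, $229,554.52):
Base rate for 8196.53.56 is 3%.
8196.53.56 has an FTA preferential rate, but origin Karland is not Sermark; base rate stands.
Additional duty on 8196.53.56 from Karland: +40.3%. Applied ad valorem rate: 3% + 40.3% = 43.3%.
Duty = $229,554.52 × 43.3% = $99,397.11.
Line 3 (3754.29.12, Meria, 1,811 kg, $449,128.00):
Base rate for 3754.29.12 is $1.59/kg.
Duty = 1,811 × $1.59 = $2,879.49.
Total = $0.00 + $99,397.11 + $2,879.49 = $102,276.60.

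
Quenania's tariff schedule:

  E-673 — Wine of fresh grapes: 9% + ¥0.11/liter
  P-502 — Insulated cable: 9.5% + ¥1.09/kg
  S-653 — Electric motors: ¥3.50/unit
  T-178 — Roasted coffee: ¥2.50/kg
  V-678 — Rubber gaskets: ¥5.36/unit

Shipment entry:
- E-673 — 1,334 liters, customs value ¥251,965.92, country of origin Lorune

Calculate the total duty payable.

¥22,823.67

Line 1 (E-673, Lorune, 1,334 liters, ¥251,965.92):
Base rate for E-673 is 9% + ¥0.11/liter.
Duty = ¥251,965.92 × 9% + 1,334 × ¥0.11 = ¥22,823.67.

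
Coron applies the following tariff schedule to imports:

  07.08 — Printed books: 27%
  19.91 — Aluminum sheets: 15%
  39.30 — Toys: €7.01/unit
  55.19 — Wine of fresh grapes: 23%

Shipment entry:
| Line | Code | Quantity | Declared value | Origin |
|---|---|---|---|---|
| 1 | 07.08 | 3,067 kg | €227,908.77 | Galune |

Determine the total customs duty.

€61,535.37

Line 1 (07.08, Galune, 3,067 kg, €227,908.77):
Base rate for 07.08 is 27%.
Duty = €227,908.77 × 27% = €61,535.37.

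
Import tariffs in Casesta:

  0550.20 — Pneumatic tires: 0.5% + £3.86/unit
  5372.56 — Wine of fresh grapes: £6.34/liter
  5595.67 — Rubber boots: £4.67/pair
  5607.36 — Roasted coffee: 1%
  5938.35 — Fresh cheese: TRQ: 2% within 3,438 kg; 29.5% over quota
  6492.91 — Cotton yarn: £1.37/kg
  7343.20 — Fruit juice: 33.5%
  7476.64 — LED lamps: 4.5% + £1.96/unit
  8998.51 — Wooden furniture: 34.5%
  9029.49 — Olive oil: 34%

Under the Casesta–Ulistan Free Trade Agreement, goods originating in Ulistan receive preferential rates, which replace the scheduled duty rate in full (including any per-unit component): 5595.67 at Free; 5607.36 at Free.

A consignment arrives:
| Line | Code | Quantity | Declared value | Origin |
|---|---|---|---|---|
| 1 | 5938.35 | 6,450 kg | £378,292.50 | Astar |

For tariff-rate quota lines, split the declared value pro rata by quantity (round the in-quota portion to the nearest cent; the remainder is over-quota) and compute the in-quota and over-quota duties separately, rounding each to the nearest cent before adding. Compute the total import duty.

£56,145.64

Line 1 (5938.35, Astar, 6,450 kg, £378,292.50):
Code 5938.35 is under a tariff-rate quota (threshold 3,438 kg). In-quota: 3,438 kg at 2%; over-quota: 3,012 kg at 29.5%.
Pro-rata value split: in-quota = £378,292.50 × 3,438/6,450 = £201,638.70; over-quota = £378,292.50 − £201,638.70 = £176,653.80.
In-quota duty = £201,638.70 × 2% = £4,032.77. Over-quota duty = £176,653.80 × 29.5% = £52,112.87.
Line duty = £4,032.77 + £52,112.87 = £56,145.64.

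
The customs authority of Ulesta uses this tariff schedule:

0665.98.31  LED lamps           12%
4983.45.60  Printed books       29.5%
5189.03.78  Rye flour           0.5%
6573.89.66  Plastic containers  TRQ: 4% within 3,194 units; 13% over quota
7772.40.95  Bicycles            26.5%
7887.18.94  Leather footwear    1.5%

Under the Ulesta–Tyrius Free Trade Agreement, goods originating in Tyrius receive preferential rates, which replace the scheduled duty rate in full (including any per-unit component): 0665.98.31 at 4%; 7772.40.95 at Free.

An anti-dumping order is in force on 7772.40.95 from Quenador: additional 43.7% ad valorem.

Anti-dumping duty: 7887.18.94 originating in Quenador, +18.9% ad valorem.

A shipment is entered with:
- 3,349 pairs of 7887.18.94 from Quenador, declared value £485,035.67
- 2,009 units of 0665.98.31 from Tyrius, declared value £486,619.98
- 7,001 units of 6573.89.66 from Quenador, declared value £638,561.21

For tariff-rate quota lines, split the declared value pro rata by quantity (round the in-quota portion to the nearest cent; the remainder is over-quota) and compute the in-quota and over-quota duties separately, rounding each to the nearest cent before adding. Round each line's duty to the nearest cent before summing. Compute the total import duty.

£175,205.81

Line 1 (7887.18.94, Quenador, 3,349 pairs, £485,035.67):
Base rate for 7887.18.94 is 1.5%.
Additional duty on 7887.18.94 from Quenador: +18.9%. Applied ad valorem rate: 1.5% + 18.9% = 20.4%.
Duty = £485,035.67 × 20.4% = £98,947.28.
Line 2 (0665.98.31, Tyrius, 2,009 units, £486,619.98):
Base rate for 0665.98.31 is 12%.
Origin Tyrius qualifies under the Ulesta–Tyrius agreement and 0665.98.31 is covered: preferential rate 4% applies instead.
Duty = £486,619.98 × 4% = £19,464.80.
Line 3 (6573.89.66, Quenador, 7,001 units, £638,561.21):
Code 6573.89.66 is under a tariff-rate quota (threshold 3,194 units). In-quota: 3,194 units at 4%; over-quota: 3,807 units at 13%.
Pro-rata value split: in-quota = £638,561.21 × 3,194/7,001 = £291,324.74; over-quota = £638,561.21 − £291,324.74 = £347,236.47.
In-quota duty = £291,324.74 × 4% = £11,652.99. Over-quota duty = £347,236.47 × 13% = £45,140.74.
Line duty = £11,652.99 + £45,140.74 = £56,793.73.
Total = £98,947.28 + £19,464.80 + £56,793.73 = £175,205.81.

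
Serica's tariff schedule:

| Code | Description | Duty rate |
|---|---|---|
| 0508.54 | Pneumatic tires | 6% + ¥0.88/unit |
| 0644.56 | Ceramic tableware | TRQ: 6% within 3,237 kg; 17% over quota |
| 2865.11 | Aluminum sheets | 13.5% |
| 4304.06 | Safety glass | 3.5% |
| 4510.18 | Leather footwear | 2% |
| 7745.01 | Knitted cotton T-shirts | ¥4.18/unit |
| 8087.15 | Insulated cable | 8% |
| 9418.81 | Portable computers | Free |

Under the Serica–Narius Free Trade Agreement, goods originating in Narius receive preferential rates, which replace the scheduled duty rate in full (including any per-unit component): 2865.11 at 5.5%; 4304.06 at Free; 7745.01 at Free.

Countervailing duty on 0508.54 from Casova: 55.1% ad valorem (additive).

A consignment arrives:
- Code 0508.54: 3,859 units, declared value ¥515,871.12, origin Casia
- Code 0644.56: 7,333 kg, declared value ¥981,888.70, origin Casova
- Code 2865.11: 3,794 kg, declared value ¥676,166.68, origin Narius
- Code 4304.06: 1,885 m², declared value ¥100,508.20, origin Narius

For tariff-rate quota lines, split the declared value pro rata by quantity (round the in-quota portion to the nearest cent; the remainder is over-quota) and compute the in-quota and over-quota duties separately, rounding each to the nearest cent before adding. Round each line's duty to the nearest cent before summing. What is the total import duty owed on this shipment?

Line 1 (0508.54, Casia, 3,859 units, ¥515,871.12):
Base rate for 0508.54 is 6% + ¥0.88/unit.
The additional-duty order on 0508.54 targets Casova, not Casia; it does not apply.
Duty = ¥515,871.12 × 6% + 3,859 × ¥0.88 = ¥34,348.19.
Line 2 (0644.56, Casova, 7,333 kg, ¥981,888.70):
Code 0644.56 is under a tariff-rate quota (threshold 3,237 kg). In-quota: 3,237 kg at 6%; over-quota: 4,096 kg at 17%.
Pro-rata value split: in-quota = ¥981,888.70 × 3,237/7,333 = ¥433,434.30; over-quota = ¥981,888.70 − ¥433,434.30 = ¥548,454.40.
In-quota duty = ¥433,434.30 × 6% = ¥26,006.06. Over-quota duty = ¥548,454.40 × 17% = ¥93,237.25.
Line duty = ¥26,006.06 + ¥93,237.25 = ¥119,243.31.
Line 3 (2865.11, Narius, 3,794 kg, ¥676,166.68):
Base rate for 2865.11 is 13.5%.
Origin Narius qualifies under the Serica–Narius agreement and 2865.11 is covered: preferential rate 5.5% applies instead.
Duty = ¥676,166.68 × 5.5% = ¥37,189.17.
Line 4 (4304.06, Narius, 1,885 m², ¥100,508.20):
Base rate for 4304.06 is 3.5%.
Origin Narius qualifies under the Serica–Narius agreement and 4304.06 is covered: preferential rate Free applies instead.
Duty = ¥100,508.20 × 0% = ¥0.00.
Total = ¥34,348.19 + ¥119,243.31 + ¥37,189.17 + ¥0.00 = ¥190,780.67.

¥190,780.67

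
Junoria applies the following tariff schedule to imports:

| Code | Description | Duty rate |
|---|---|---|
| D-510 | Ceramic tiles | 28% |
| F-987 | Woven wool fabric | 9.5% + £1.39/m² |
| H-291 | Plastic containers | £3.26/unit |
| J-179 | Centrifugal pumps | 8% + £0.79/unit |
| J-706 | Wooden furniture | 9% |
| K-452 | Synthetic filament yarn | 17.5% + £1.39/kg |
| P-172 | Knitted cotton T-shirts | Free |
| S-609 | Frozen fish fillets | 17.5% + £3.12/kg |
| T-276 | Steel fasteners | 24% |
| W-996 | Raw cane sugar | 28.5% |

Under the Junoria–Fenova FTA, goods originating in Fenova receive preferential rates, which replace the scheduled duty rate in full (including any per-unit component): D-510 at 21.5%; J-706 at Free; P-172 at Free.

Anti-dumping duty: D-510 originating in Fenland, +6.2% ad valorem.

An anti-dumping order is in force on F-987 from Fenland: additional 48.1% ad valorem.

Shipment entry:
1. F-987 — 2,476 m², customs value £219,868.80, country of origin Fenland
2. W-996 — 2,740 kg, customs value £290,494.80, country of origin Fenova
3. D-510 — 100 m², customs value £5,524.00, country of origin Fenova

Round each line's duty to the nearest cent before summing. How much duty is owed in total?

Line 1 (F-987, Fenland, 2,476 m², £219,868.80):
Base rate for F-987 is 9.5% + £1.39/m².
Additional duty on F-987 from Fenland: +48.1%. Applied ad valorem rate: 9.5% + 48.1% = 57.6%.
Duty = £219,868.80 × 57.6% + 2,476 × £1.39 = £130,086.07.
Line 2 (W-996, Fenova, 2,740 kg, £290,494.80):
Base rate for W-996 is 28.5%.
Origin Fenova is the FTA partner but W-996 is not on the preference list; base rate stands.
Duty = £290,494.80 × 28.5% = £82,791.02.
Line 3 (D-510, Fenova, 100 m², £5,524.00):
Base rate for D-510 is 28%.
Origin Fenova qualifies under the Junoria–Fenova agreement and D-510 is covered: preferential rate 21.5% applies instead.
The additional-duty order on D-510 targets Fenland, not Fenova; it does not apply.
Duty = £5,524.00 × 21.5% = £1,187.66.
Total = £130,086.07 + £82,791.02 + £1,187.66 = £214,064.75.

£214,064.75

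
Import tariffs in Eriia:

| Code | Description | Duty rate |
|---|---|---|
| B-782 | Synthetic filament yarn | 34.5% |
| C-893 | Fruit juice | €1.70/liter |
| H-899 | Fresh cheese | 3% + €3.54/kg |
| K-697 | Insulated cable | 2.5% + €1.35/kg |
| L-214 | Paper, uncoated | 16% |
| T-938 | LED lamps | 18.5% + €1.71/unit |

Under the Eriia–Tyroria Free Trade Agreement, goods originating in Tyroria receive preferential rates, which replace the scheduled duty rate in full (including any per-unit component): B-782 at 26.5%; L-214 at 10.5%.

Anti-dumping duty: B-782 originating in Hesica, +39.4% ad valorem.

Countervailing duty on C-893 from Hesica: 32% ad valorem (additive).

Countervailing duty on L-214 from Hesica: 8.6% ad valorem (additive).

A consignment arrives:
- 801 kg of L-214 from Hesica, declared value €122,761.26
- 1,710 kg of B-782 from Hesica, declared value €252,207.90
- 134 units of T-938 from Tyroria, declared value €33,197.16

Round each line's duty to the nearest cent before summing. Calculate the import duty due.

Line 1 (L-214, Hesica, 801 kg, €122,761.26):
Base rate for L-214 is 16%.
L-214 has an FTA preferential rate, but origin Hesica is not Tyroria; base rate stands.
Additional duty on L-214 from Hesica: +8.6%. Applied ad valorem rate: 16% + 8.6% = 24.6%.
Duty = €122,761.26 × 24.6% = €30,199.27.
Line 2 (B-782, Hesica, 1,710 kg, €252,207.90):
Base rate for B-782 is 34.5%.
B-782 has an FTA preferential rate, but origin Hesica is not Tyroria; base rate stands.
Additional duty on B-782 from Hesica: +39.4%. Applied ad valorem rate: 34.5% + 39.4% = 73.9%.
Duty = €252,207.90 × 73.9% = €186,381.64.
Line 3 (T-938, Tyroria, 134 units, €33,197.16):
Base rate for T-938 is 18.5% + €1.71/unit.
Origin Tyroria is the FTA partner but T-938 is not on the preference list; base rate stands.
Duty = €33,197.16 × 18.5% + 134 × €1.71 = €6,370.61.
Total = €30,199.27 + €186,381.64 + €6,370.61 = €222,951.52.

€222,951.52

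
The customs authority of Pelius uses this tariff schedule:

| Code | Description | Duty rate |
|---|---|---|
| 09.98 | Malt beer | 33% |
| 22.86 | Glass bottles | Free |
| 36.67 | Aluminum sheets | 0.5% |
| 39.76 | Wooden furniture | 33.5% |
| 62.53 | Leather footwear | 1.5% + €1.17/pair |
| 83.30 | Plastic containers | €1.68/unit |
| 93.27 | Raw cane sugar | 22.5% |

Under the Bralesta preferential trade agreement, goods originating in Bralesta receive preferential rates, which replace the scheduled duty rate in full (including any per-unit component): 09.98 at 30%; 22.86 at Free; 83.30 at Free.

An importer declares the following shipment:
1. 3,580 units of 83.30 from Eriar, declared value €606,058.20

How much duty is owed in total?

Line 1 (83.30, Eriar, 3,580 units, €606,058.20):
Base rate for 83.30 is €1.68/unit.
83.30 has an FTA preferential rate, but origin Eriar is not Bralesta; base rate stands.
Duty = 3,580 × €1.68 = €6,014.40.

€6,014.40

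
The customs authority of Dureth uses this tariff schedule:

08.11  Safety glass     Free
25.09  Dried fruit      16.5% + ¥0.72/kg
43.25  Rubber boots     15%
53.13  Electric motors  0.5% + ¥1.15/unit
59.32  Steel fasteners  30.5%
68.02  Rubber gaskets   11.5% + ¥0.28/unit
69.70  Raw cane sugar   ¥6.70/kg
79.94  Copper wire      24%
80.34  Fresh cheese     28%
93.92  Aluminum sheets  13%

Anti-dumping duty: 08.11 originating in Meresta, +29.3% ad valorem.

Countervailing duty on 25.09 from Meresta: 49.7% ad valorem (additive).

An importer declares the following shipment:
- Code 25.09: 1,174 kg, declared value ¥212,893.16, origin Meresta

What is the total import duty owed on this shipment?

¥141,780.55

Line 1 (25.09, Meresta, 1,174 kg, ¥212,893.16):
Base rate for 25.09 is 16.5% + ¥0.72/kg.
Additional duty on 25.09 from Meresta: +49.7%. Applied ad valorem rate: 16.5% + 49.7% = 66.2%.
Duty = ¥212,893.16 × 66.2% + 1,174 × ¥0.72 = ¥141,780.55.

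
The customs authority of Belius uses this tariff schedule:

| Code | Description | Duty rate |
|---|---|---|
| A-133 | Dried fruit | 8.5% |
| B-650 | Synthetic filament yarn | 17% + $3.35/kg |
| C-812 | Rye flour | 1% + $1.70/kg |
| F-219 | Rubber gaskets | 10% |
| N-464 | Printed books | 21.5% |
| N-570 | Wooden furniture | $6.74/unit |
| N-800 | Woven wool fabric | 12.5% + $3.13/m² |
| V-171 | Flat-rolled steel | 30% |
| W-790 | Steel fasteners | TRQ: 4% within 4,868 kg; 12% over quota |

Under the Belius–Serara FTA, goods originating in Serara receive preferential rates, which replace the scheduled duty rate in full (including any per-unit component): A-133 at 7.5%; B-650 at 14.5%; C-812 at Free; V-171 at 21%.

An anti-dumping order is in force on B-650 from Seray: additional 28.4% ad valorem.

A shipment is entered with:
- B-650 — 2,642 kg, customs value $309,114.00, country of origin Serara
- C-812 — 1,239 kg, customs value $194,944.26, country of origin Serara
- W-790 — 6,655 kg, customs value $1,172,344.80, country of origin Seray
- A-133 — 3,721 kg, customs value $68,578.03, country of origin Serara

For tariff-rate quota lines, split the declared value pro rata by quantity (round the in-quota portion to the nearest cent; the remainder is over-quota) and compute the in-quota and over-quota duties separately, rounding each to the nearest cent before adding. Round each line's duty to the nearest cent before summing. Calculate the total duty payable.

$122,042.51

Line 1 (B-650, Serara, 2,642 kg, $309,114.00):
Base rate for B-650 is 17% + $3.35/kg.
Origin Serara qualifies under the Belius–Serara agreement and B-650 is covered: preferential rate 14.5% applies instead.
The additional-duty order on B-650 targets Seray, not Serara; it does not apply.
Duty = $309,114.00 × 14.5% = $44,821.53.
Line 2 (C-812, Serara, 1,239 kg, $194,944.26):
Base rate for C-812 is 1% + $1.70/kg.
Origin Serara qualifies under the Belius–Serara agreement and C-812 is covered: preferential rate Free applies instead.
Duty = $194,944.26 × 0% = $0.00.
Line 3 (W-790, Seray, 6,655 kg, $1,172,344.80):
Code W-790 is under a tariff-rate quota (threshold 4,868 kg). In-quota: 4,868 kg at 4%; over-quota: 1,787 kg at 12%.
Pro-rata value split: in-quota = $1,172,344.80 × 4,868/6,655 = $857,546.88; over-quota = $1,172,344.80 − $857,546.88 = $314,797.92.
In-quota duty = $857,546.88 × 4% = $34,301.88. Over-quota duty = $314,797.92 × 12% = $37,775.75.
Line duty = $34,301.88 + $37,775.75 = $72,077.63.
Line 4 (A-133, Serara, 3,721 kg, $68,578.03):
Base rate for A-133 is 8.5%.
Origin Serara qualifies under the Belius–Serara agreement and A-133 is covered: preferential rate 7.5% applies instead.
Duty = $68,578.03 × 7.5% = $5,143.35.
Total = $44,821.53 + $0.00 + $72,077.63 + $5,143.35 = $122,042.51.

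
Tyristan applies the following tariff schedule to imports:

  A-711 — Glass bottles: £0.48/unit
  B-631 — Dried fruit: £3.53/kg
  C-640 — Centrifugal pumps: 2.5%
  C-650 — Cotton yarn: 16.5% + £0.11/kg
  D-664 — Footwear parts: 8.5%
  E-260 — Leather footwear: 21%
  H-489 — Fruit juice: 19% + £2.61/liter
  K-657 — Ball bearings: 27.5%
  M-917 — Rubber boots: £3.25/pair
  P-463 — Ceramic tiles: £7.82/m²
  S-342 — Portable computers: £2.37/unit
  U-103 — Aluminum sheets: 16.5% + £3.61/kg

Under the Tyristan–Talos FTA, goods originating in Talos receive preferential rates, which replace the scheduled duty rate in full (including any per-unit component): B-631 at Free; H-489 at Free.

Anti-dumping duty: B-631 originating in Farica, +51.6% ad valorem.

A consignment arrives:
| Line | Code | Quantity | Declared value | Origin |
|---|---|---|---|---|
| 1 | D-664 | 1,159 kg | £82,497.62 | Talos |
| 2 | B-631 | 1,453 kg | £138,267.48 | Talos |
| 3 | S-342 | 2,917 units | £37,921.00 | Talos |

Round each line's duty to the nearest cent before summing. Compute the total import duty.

Line 1 (D-664, Talos, 1,159 kg, £82,497.62):
Base rate for D-664 is 8.5%.
Origin Talos is the FTA partner but D-664 is not on the preference list; base rate stands.
Duty = £82,497.62 × 8.5% = £7,012.30.
Line 2 (B-631, Talos, 1,453 kg, £138,267.48):
Base rate for B-631 is £3.53/kg.
Origin Talos qualifies under the Tyristan–Talos agreement and B-631 is covered: preferential rate Free applies instead.
The additional-duty order on B-631 targets Farica, not Talos; it does not apply.
Duty = £138,267.48 × 0% = £0.00.
Line 3 (S-342, Talos, 2,917 units, £37,921.00):
Base rate for S-342 is £2.37/unit.
Origin Talos is the FTA partner but S-342 is not on the preference list; base rate stands.
Duty = 2,917 × £2.37 = £6,913.29.
Total = £7,012.30 + £0.00 + £6,913.29 = £13,925.59.

£13,925.59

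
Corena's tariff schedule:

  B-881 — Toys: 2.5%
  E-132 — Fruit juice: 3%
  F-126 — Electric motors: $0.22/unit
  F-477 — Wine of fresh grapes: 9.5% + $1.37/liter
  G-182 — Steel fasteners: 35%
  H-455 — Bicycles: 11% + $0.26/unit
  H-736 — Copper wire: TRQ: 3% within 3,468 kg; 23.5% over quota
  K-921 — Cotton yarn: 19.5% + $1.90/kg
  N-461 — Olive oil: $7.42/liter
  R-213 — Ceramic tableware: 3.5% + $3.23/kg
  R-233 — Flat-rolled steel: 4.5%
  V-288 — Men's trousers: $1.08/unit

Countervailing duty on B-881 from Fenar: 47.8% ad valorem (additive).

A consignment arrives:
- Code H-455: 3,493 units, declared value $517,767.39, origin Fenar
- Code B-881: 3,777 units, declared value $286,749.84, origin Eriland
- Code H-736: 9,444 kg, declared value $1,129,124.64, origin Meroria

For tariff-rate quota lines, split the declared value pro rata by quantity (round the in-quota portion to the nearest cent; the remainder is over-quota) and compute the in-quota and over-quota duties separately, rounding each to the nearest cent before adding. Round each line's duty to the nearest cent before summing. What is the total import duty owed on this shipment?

$245,375.64

Line 1 (H-455, Fenar, 3,493 units, $517,767.39):
Base rate for H-455 is 11% + $0.26/unit.
Duty = $517,767.39 × 11% + 3,493 × $0.26 = $57,862.59.
Line 2 (B-881, Eriland, 3,777 units, $286,749.84):
Base rate for B-881 is 2.5%.
The additional-duty order on B-881 targets Fenar, not Eriland; it does not apply.
Duty = $286,749.84 × 2.5% = $7,168.75.
Line 3 (H-736, Meroria, 9,444 kg, $1,129,124.64):
Code H-736 is under a tariff-rate quota (threshold 3,468 kg). In-quota: 3,468 kg at 3%; over-quota: 5,976 kg at 23.5%.
Pro-rata value split: in-quota = $1,129,124.64 × 3,468/9,444 = $414,634.08; over-quota = $1,129,124.64 − $414,634.08 = $714,490.56.
In-quota duty = $414,634.08 × 3% = $12,439.02. Over-quota duty = $714,490.56 × 23.5% = $167,905.28.
Line duty = $12,439.02 + $167,905.28 = $180,344.30.
Total = $57,862.59 + $7,168.75 + $180,344.30 = $245,375.64.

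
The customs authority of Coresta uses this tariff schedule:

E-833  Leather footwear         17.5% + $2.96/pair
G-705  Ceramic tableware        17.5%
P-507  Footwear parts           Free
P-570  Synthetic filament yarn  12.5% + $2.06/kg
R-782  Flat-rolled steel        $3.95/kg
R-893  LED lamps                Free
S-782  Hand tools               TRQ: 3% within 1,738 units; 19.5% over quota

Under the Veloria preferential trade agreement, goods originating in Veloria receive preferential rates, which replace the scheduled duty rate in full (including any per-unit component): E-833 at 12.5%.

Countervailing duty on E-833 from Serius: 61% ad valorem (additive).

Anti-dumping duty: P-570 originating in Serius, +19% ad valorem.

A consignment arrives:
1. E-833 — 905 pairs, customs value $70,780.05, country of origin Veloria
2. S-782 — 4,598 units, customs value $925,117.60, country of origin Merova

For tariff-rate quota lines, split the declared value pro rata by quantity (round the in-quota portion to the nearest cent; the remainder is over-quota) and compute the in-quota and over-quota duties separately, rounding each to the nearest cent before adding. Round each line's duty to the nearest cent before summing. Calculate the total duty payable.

Line 1 (E-833, Veloria, 905 pairs, $70,780.05):
Base rate for E-833 is 17.5% + $2.96/pair.
Origin Veloria qualifies under the Coresta–Veloria agreement and E-833 is covered: preferential rate 12.5% applies instead.
The additional-duty order on E-833 targets Serius, not Veloria; it does not apply.
Duty = $70,780.05 × 12.5% = $8,847.51.
Line 2 (S-782, Merova, 4,598 units, $925,117.60):
Code S-782 is under a tariff-rate quota (threshold 1,738 units). In-quota: 1,738 units at 3%; over-quota: 2,860 units at 19.5%.
Pro-rata value split: in-quota = $925,117.60 × 1,738/4,598 = $349,685.60; over-quota = $925,117.60 − $349,685.60 = $575,432.00.
In-quota duty = $349,685.60 × 3% = $10,490.57. Over-quota duty = $575,432.00 × 19.5% = $112,209.24.
Line duty = $10,490.57 + $112,209.24 = $122,699.81.
Total = $8,847.51 + $122,699.81 = $131,547.32.

$131,547.32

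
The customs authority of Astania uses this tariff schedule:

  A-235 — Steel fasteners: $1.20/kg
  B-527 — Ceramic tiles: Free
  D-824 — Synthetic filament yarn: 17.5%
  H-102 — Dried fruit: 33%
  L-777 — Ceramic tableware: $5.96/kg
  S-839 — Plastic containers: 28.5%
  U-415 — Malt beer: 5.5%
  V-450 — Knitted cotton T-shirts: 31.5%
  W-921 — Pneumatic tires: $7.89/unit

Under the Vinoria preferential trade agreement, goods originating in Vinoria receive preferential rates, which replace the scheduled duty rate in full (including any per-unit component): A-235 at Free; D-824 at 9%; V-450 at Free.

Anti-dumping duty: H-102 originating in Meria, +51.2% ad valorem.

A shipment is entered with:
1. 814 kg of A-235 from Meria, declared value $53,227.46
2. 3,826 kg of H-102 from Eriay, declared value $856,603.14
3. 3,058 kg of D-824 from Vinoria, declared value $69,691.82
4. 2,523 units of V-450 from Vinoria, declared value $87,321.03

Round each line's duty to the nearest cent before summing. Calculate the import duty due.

Line 1 (A-235, Meria, 814 kg, $53,227.46):
Base rate for A-235 is $1.20/kg.
A-235 has an FTA preferential rate, but origin Meria is not Vinoria; base rate stands.
Duty = 814 × $1.20 = $976.80.
Line 2 (H-102, Eriay, 3,826 kg, $856,603.14):
Base rate for H-102 is 33%.
The additional-duty order on H-102 targets Meria, not Eriay; it does not apply.
Duty = $856,603.14 × 33% = $282,679.04.
Line 3 (D-824, Vinoria, 3,058 kg, $69,691.82):
Base rate for D-824 is 17.5%.
Origin Vinoria qualifies under the Astania–Vinoria agreement and D-824 is covered: preferential rate 9% applies instead.
Duty = $69,691.82 × 9% = $6,272.26.
Line 4 (V-450, Vinoria, 2,523 units, $87,321.03):
Base rate for V-450 is 31.5%.
Origin Vinoria qualifies under the Astania–Vinoria agreement and V-450 is covered: preferential rate Free applies instead.
Duty = $87,321.03 × 0% = $0.00.
Total = $976.80 + $282,679.04 + $6,272.26 + $0.00 = $289,928.10.

$289,928.10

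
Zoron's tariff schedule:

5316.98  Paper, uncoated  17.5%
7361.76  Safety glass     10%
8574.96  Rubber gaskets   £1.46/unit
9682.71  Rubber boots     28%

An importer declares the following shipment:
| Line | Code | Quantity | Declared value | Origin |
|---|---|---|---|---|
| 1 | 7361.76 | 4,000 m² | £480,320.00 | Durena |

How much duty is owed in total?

£48,032.00

Line 1 (7361.76, Durena, 4,000 m², £480,320.00):
Base rate for 7361.76 is 10%.
Duty = £480,320.00 × 10% = £48,032.00.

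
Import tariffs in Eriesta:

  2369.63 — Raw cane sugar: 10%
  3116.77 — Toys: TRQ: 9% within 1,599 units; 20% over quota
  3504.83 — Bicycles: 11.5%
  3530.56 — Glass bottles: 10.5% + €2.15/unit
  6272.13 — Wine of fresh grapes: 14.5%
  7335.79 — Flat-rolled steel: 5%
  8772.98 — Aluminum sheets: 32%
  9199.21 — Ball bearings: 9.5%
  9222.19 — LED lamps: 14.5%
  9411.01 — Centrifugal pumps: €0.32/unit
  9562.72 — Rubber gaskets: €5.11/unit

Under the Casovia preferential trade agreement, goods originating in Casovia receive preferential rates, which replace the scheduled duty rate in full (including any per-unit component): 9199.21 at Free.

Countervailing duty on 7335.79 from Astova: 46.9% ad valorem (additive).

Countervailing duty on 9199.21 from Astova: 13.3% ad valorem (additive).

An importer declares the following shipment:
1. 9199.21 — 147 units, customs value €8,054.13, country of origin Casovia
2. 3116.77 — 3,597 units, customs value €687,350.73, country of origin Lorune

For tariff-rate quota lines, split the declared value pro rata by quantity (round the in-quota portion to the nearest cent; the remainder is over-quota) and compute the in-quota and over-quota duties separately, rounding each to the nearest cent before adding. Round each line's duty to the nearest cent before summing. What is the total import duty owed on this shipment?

Line 1 (9199.21, Casovia, 147 units, €8,054.13):
Base rate for 9199.21 is 9.5%.
Origin Casovia qualifies under the Eriesta–Casovia agreement and 9199.21 is covered: preferential rate Free applies instead.
The additional-duty order on 9199.21 targets Astova, not Casovia; it does not apply.
Duty = €8,054.13 × 0% = €0.00.
Line 2 (3116.77, Lorune, 3,597 units, €687,350.73):
Code 3116.77 is under a tariff-rate quota (threshold 1,599 units). In-quota: 1,599 units at 9%; over-quota: 1,998 units at 20%.
Pro-rata value split: in-quota = €687,350.73 × 1,599/3,597 = €305,552.91; over-quota = €687,350.73 − €305,552.91 = €381,797.82.
In-quota duty = €305,552.91 × 9% = €27,499.76. Over-quota duty = €381,797.82 × 20% = €76,359.56.
Line duty = €27,499.76 + €76,359.56 = €103,859.32.
Total = €0.00 + €103,859.32 = €103,859.32.

€103,859.32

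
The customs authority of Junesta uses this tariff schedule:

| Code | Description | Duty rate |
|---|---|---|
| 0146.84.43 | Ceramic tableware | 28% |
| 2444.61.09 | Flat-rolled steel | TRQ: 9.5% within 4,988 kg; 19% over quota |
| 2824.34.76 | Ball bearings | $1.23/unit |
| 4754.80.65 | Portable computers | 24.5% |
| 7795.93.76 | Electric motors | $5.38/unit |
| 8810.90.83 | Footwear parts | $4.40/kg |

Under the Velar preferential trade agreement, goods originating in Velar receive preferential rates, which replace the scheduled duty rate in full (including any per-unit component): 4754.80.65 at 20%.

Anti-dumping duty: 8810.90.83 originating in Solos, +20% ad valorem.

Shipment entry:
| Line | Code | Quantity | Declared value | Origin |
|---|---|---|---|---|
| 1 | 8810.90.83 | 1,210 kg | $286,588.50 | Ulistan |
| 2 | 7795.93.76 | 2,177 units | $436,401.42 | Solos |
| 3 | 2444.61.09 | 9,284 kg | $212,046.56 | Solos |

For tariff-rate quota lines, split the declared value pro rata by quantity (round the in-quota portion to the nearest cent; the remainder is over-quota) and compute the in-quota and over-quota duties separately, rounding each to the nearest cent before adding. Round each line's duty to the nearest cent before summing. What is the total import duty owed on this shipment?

Line 1 (8810.90.83, Ulistan, 1,210 kg, $286,588.50):
Base rate for 8810.90.83 is $4.40/kg.
The additional-duty order on 8810.90.83 targets Solos, not Ulistan; it does not apply.
Duty = 1,210 × $4.40 = $5,324.00.
Line 2 (7795.93.76, Solos, 2,177 units, $436,401.42):
Base rate for 7795.93.76 is $5.38/unit.
Duty = 2,177 × $5.38 = $11,712.26.
Line 3 (2444.61.09, Solos, 9,284 kg, $212,046.56):
Code 2444.61.09 is under a tariff-rate quota (threshold 4,988 kg). In-quota: 4,988 kg at 9.5%; over-quota: 4,296 kg at 19%.
Pro-rata value split: in-quota = $212,046.56 × 4,988/9,284 = $113,925.92; over-quota = $212,046.56 − $113,925.92 = $98,120.64.
In-quota duty = $113,925.92 × 9.5% = $10,822.96. Over-quota duty = $98,120.64 × 19% = $18,642.92.
Line duty = $10,822.96 + $18,642.92 = $29,465.88.
Total = $5,324.00 + $11,712.26 + $29,465.88 = $46,502.14.

$46,502.14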